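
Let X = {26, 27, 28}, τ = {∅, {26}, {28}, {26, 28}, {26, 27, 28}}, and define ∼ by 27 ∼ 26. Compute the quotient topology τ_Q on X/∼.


X/∼ = {[26=27], [28]}; |τ_Q| = 3.

Equivalence classes: [26=27], [28].
Quotient map π: X → X/∼ sends 26 ↦ [26=27], 27 ↦ [26=27], 28 ↦ [28].
For each subset V ⊆ X/∼, compute π^{-1}(V) ⊆ X and check whether π^{-1}(V) ∈ τ. V is open in τ_Q iff π^{-1}(V) ∈ τ.
  V = {}: π^{-1}(V) = ∅ ∈ τ ✓.
  V = {[26=27]}: π^{-1}(V) = {26, 27} ∉ τ ✗.
  V = {[28]}: π^{-1}(V) = {28} ∈ τ ✓.
  V = {[26=27], [28]}: π^{-1}(V) = {26, 27, 28} ∈ τ ✓.
Open sets in the quotient: τ_Q = {{}, {[28]}, {[26=27], [28]}} (3 elements).


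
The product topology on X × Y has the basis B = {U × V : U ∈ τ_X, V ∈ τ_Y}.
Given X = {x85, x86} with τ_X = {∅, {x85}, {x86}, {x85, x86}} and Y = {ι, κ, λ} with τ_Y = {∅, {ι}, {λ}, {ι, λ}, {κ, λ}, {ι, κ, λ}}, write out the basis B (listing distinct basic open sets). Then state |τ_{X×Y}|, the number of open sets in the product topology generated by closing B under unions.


Basis B = {∅ × ∅, {x85} × {ι}, {x85} × {λ}, {x86} × {ι}, {x86} × {λ}, {x85} × {ι, λ}, {x85, x86} × {ι}, {x85} × {κ, λ}, {x85, x86} × {λ}, {x86} × {ι, λ}, {x86} × {κ, λ}, {x85} × {ι, κ, λ}, {x86} × {ι, κ, λ}, {x85, x86} × {ι, λ}, {x85, x86} × {κ, λ}, {x85, x86} × {ι, κ, λ}}; |τ_{X×Y}| = 36.

Enumerate products U × V with U ∈ τ_X, V ∈ τ_Y (deduplicated):
  ∅ × ∅ = {} (∅)
  {x85} × {ι} = {(x85,ι)}
  {x85} × {λ} = {(x85,λ)}
  {x86} × {ι} = {(x86,ι)}
  {x86} × {λ} = {(x86,λ)}
  {x85} × {ι, λ} = {(x85,ι), (x85,λ)}
  {x85, x86} × {ι} = {(x85,ι), (x86,ι)}
  {x85} × {κ, λ} = {(x85,κ), (x85,λ)}
  {x85, x86} × {λ} = {(x85,λ), (x86,λ)}
  {x86} × {ι, λ} = {(x86,ι), (x86,λ)}
  {x86} × {κ, λ} = {(x86,κ), (x86,λ)}
  {x85} × {ι, κ, λ} = {(x85,ι), (x85,κ), (x85,λ)}
  {x86} × {ι, κ, λ} = {(x86,ι), (x86,κ), (x86,λ)}
  {x85, x86} × {ι, λ} = {(x85,ι), (x85,λ), (x86,ι), (x86,λ)}
  {x85, x86} × {κ, λ} = {(x85,κ), (x85,λ), (x86,κ), (x86,λ)}
  {x85, x86} × {ι, κ, λ} = {(x85,ι), (x85,κ), (x85,λ), (x86,ι), (x86,κ), (x86,λ)}
These 16 distinct sets form the basis B.
Close under arbitrary unions to get τ_{X×Y}; counting gives |τ_{X×Y}| = 36.


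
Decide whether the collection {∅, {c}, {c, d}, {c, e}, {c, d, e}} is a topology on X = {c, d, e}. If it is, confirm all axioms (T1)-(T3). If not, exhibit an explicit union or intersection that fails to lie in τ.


τ IS a topology on X.

Axiom (T1): ∅ ∈ τ? Yes; X ∈ τ? Yes.
Axiom (T2/T3): check pairwise unions and intersections of members of τ.
All pairwise intersections and unions checked — each lies in τ. Therefore τ satisfies (T1), (T2), (T3): it IS a topology on X.


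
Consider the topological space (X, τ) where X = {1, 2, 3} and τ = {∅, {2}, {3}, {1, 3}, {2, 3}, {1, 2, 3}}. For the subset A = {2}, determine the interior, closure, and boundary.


int(A) = {2}, cl(A) = {2}, ∂A = ∅.

Closed sets in (X, τ) are complements of opens:
  closed(X, τ) = {∅, {1}, {2}, {1, 2}, {1, 3}, {1, 2, 3}}.
int(A) = ⋃ {U ∈ τ : U ⊆ A}. Opens contained in A: ∅, {2}.
Taking the union of these: int(A) = {2}.
cl(A) = ⋂ {C closed : A ⊆ C}. Closed sets containing A: {2}, {1, 2}, {1, 2, 3}.
Intersecting these: cl(A) = {2}.
∂A = cl(A) ∖ int(A) = {2} ∖ {2} = ∅.


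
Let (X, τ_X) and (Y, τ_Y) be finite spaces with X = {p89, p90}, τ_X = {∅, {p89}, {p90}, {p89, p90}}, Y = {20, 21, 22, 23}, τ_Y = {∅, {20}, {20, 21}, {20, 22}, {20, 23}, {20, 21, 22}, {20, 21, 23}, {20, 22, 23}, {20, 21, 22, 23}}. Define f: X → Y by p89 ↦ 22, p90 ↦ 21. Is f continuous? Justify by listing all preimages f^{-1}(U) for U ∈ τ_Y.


f IS continuous.

Compute f^{-1}(U) for each U ∈ τ_Y:
  U = ∅: f^{-1}(U) = ∅ ∈ τ_X ✓.
  U = {20}: f^{-1}(U) = ∅ ∈ τ_X ✓.
  U = {20, 21}: f^{-1}(U) = {p90} ∈ τ_X ✓.
  U = {20, 22}: f^{-1}(U) = {p89} ∈ τ_X ✓.
  U = {20, 23}: f^{-1}(U) = ∅ ∈ τ_X ✓.
  U = {20, 21, 22}: f^{-1}(U) = {p89, p90} ∈ τ_X ✓.
  U = {20, 21, 23}: f^{-1}(U) = {p90} ∈ τ_X ✓.
  U = {20, 22, 23}: f^{-1}(U) = {p89} ∈ τ_X ✓.
  U = {20, 21, 22, 23}: f^{-1}(U) = {p89, p90} ∈ τ_X ✓.
Every preimage lies in τ_X, so f IS continuous.


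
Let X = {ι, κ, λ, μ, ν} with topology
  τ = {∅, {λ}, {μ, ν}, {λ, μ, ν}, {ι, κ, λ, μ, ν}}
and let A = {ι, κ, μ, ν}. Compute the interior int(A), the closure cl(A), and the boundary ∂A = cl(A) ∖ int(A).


int(A) = {μ, ν}, cl(A) = {ι, κ, μ, ν}, ∂A = {ι, κ}.

Closed sets in (X, τ) are complements of opens:
  closed(X, τ) = {∅, {ι, κ}, {ι, κ, λ}, {ι, κ, μ, ν}, {ι, κ, λ, μ, ν}}.
int(A) = ⋃ {U ∈ τ : U ⊆ A}. Opens contained in A: ∅, {μ, ν}.
Taking the union of these: int(A) = {μ, ν}.
cl(A) = ⋂ {C closed : A ⊆ C}. Closed sets containing A: {ι, κ, μ, ν}, {ι, κ, λ, μ, ν}.
Intersecting these: cl(A) = {ι, κ, μ, ν}.
∂A = cl(A) ∖ int(A) = {ι, κ, μ, ν} ∖ {μ, ν} = {ι, κ}.


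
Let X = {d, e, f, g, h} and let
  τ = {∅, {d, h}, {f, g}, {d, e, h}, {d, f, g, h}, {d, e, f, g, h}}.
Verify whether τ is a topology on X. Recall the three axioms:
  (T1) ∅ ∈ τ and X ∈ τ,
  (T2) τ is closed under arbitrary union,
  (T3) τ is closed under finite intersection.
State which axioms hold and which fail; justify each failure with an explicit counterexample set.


τ IS a topology on X.

Axiom (T1): ∅ ∈ τ? Yes; X ∈ τ? Yes.
Axiom (T2/T3): check pairwise unions and intersections of members of τ.
All pairwise intersections and unions checked — each lies in τ. Therefore τ satisfies (T1), (T2), (T3): it IS a topology on X.


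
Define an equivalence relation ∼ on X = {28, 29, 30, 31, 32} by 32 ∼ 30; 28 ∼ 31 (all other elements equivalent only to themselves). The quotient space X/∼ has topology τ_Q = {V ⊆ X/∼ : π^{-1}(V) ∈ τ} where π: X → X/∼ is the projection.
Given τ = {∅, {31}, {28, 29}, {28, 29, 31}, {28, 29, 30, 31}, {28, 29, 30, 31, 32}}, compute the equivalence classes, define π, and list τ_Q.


X/∼ = {[28=31], [29], [30=32]}; |τ_Q| = 3.

Equivalence classes: [28=31], [29], [30=32].
Quotient map π: X → X/∼ sends 28 ↦ [28=31], 29 ↦ [29], 30 ↦ [30=32], 31 ↦ [28=31], 32 ↦ [30=32].
For each subset V ⊆ X/∼, compute π^{-1}(V) ⊆ X and check whether π^{-1}(V) ∈ τ. V is open in τ_Q iff π^{-1}(V) ∈ τ.
  V = {}: π^{-1}(V) = ∅ ∈ τ ✓.
  V = {[28=31]}: π^{-1}(V) = {28, 31} ∉ τ ✗.
  V = {[29]}: π^{-1}(V) = {29} ∉ τ ✗.
  V = {[28=31], [29]}: π^{-1}(V) = {28, 29, 31} ∈ τ ✓.
  V = {[30=32]}: π^{-1}(V) = {30, 32} ∉ τ ✗.
  V = {[28=31], [30=32]}: π^{-1}(V) = {28, 30, 31, 32} ∉ τ ✗.
  V = {[29], [30=32]}: π^{-1}(V) = {29, 30, 32} ∉ τ ✗.
  V = {[28=31], [29], [30=32]}: π^{-1}(V) = {28, 29, 30, 31, 32} ∈ τ ✓.
Open sets in the quotient: τ_Q = {{}, {[28=31], [29]}, {[28=31], [29], [30=32]}} (3 elements).


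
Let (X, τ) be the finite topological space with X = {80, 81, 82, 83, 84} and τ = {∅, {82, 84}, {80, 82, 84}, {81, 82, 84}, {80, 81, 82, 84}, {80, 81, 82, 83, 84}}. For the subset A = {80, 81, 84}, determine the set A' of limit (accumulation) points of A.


A' = {80, 81, 82, 83}

For each x ∈ X, list the open sets U ∈ τ with x ∈ U, then check whether U ∩ (A ∖ {x}) ≠ ∅ for every such U.
  x = 80: opens ∋ x are {80, 82, 84}, {80, 81, 82, 84}, {80, 81, 82, 83, 84}; each meets A ∖ {80}, so x IS a limit point.
  x = 81: opens ∋ x are {81, 82, 84}, {80, 81, 82, 84}, {80, 81, 82, 83, 84}; each meets A ∖ {81}, so x IS a limit point.
  x = 82: opens ∋ x are {82, 84}, {80, 82, 84}, {81, 82, 84}, {80, 81, 82, 84}, {80, 81, 82, 83, 84}; each meets A ∖ {82}, so x IS a limit point.
  x = 83: opens ∋ x are {80, 81, 82, 83, 84}; each meets A ∖ {83}, so x IS a limit point.
  x = 84: open {82, 84} ∋ x has {82, 84} ∩ (A ∖ {84}) = ∅, so x is NOT a limit point.
Collecting: A' = {80, 81, 82, 83}.


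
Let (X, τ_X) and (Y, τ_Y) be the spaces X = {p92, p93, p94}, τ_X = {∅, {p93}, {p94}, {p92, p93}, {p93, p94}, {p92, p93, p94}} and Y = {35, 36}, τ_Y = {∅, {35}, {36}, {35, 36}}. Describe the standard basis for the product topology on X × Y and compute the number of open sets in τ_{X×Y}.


Basis B = {∅ × ∅, {p93} × {35}, {p93} × {36}, {p94} × {35}, {p94} × {36}, {p92, p93} × {35}, {p92, p93} × {36}, {p93} × {35, 36}, {p93, p94} × {35}, {p93, p94} × {36}, {p94} × {35, 36}, {p92, p93, p94} × {35}, {p92, p93, p94} × {36}, {p92, p93} × {35, 36}, {p93, p94} × {35, 36}, {p92, p93, p94} × {35, 36}}; |τ_{X×Y}| = 36.

Enumerate products U × V with U ∈ τ_X, V ∈ τ_Y (deduplicated):
  ∅ × ∅ = {} (∅)
  {p93} × {35} = {(p93,35)}
  {p93} × {36} = {(p93,36)}
  {p94} × {35} = {(p94,35)}
  {p94} × {36} = {(p94,36)}
  {p92, p93} × {35} = {(p92,35), (p93,35)}
  {p92, p93} × {36} = {(p92,36), (p93,36)}
  {p93} × {35, 36} = {(p93,35), (p93,36)}
  {p93, p94} × {35} = {(p93,35), (p94,35)}
  {p93, p94} × {36} = {(p93,36), (p94,36)}
  {p94} × {35, 36} = {(p94,35), (p94,36)}
  {p92, p93, p94} × {35} = {(p92,35), (p93,35), (p94,35)}
  {p92, p93, p94} × {36} = {(p92,36), (p93,36), (p94,36)}
  {p92, p93} × {35, 36} = {(p92,35), (p92,36), (p93,35), (p93,36)}
  {p93, p94} × {35, 36} = {(p93,35), (p93,36), (p94,35), (p94,36)}
  {p92, p93, p94} × {35, 36} = {(p92,35), (p92,36), (p93,35), (p93,36), (p94,35), (p94,36)}
These 16 distinct sets form the basis B.
Close under arbitrary unions to get τ_{X×Y}; counting gives |τ_{X×Y}| = 36.


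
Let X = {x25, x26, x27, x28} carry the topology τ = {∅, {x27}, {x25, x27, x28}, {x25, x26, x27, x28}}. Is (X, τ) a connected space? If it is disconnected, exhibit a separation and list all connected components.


(X, τ) is connected.

Find clopen sets (U ∈ τ with X ∖ U ∈ τ):
  U = ∅, X ∖ U = {x25, x26, x27, x28} — both open, so U is clopen.
  U = {x25, x26, x27, x28}, X ∖ U = ∅ — both open, so U is clopen.
Only trivial clopens (∅ and X) exist, so (X, τ) is connected.
Compute connected components by grouping points that agree on all clopens:
  component: {x25, x26, x27, x28}


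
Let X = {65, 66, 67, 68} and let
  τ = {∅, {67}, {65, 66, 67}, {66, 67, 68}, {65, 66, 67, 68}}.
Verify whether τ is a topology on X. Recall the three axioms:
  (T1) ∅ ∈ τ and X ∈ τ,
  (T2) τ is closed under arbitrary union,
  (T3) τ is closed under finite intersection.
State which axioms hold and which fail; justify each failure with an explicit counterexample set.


τ is NOT a topology on X.

Axiom (T1): ∅ ∈ τ? Yes; X ∈ τ? Yes.
Axiom (T2/T3): check pairwise unions and intersections of members of τ.
Counterexample for (T3): {65, 66, 67} ∩ {66, 67, 68} = {66, 67} ∉ τ. Therefore τ is NOT a topology.


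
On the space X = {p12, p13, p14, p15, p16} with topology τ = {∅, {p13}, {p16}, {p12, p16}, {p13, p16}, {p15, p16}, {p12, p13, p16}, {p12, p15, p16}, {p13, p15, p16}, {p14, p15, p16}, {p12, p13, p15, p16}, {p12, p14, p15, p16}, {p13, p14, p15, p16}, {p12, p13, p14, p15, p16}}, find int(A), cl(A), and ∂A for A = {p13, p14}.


int(A) = {p13}, cl(A) = {p13, p14}, ∂A = {p14}.

Closed sets in (X, τ) are complements of opens:
  closed(X, τ) = {∅, {p12}, {p13}, {p14}, {p12, p13}, {p12, p14}, {p13, p14}, {p14, p15}, {p12, p13, p14}, {p12, p14, p15}, {p13, p14, p15}, {p12, p13, p14, p15}, {p12, p14, p15, p16}, {p12, p13, p14, p15, p16}}.
int(A) = ⋃ {U ∈ τ : U ⊆ A}. Opens contained in A: ∅, {p13}.
Taking the union of these: int(A) = {p13}.
cl(A) = ⋂ {C closed : A ⊆ C}. Closed sets containing A: {p13, p14}, {p12, p13, p14}, {p13, p14, p15}, {p12, p13, p14, p15}, {p12, p13, p14, p15, p16}.
Intersecting these: cl(A) = {p13, p14}.
∂A = cl(A) ∖ int(A) = {p13, p14} ∖ {p13} = {p14}.


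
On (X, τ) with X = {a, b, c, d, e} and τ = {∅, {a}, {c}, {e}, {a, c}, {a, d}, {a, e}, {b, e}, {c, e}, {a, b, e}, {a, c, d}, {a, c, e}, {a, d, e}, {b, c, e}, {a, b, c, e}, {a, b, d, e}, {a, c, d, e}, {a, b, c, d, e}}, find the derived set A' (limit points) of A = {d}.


A' = ∅

For each x ∈ X, list the open sets U ∈ τ with x ∈ U, then check whether U ∩ (A ∖ {x}) ≠ ∅ for every such U.
  x = a: open {a} ∋ x has {a} ∩ (A ∖ {a}) = ∅, so x is NOT a limit point.
  x = b: open {b, e} ∋ x has {b, e} ∩ (A ∖ {b}) = ∅, so x is NOT a limit point.
  x = c: open {c} ∋ x has {c} ∩ (A ∖ {c}) = ∅, so x is NOT a limit point.
  x = d: open {a, d} ∋ x has {a, d} ∩ (A ∖ {d}) = ∅, so x is NOT a limit point.
  x = e: open {e} ∋ x has {e} ∩ (A ∖ {e}) = ∅, so x is NOT a limit point.
Collecting: A' = ∅.


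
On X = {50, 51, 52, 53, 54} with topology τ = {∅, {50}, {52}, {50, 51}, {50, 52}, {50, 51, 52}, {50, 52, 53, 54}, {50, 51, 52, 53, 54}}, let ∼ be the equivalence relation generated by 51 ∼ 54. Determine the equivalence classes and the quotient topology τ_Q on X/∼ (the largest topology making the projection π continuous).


X/∼ = {[50], [51=54], [52], [53]}; |τ_Q| = 5.

Equivalence classes: [50], [51=54], [52], [53].
Quotient map π: X → X/∼ sends 50 ↦ [50], 51 ↦ [51=54], 52 ↦ [52], 53 ↦ [53], 54 ↦ [51=54].
For each subset V ⊆ X/∼, compute π^{-1}(V) ⊆ X and check whether π^{-1}(V) ∈ τ. V is open in τ_Q iff π^{-1}(V) ∈ τ.
  V = {}: π^{-1}(V) = ∅ ∈ τ ✓.
  V = {[50]}: π^{-1}(V) = {50} ∈ τ ✓.
  V = {[51=54]}: π^{-1}(V) = {51, 54} ∉ τ ✗.
  V = {[50], [51=54]}: π^{-1}(V) = {50, 51, 54} ∉ τ ✗.
  V = {[52]}: π^{-1}(V) = {52} ∈ τ ✓.
  V = {[50], [52]}: π^{-1}(V) = {50, 52} ∈ τ ✓.
  V = {[51=54], [52]}: π^{-1}(V) = {51, 52, 54} ∉ τ ✗.
  V = {[50], [51=54], [52]}: π^{-1}(V) = {50, 51, 52, 54} ∉ τ ✗.
  V = {[53]}: π^{-1}(V) = {53} ∉ τ ✗.
  V = {[50], [53]}: π^{-1}(V) = {50, 53} ∉ τ ✗.
  V = {[51=54], [53]}: π^{-1}(V) = {51, 53, 54} ∉ τ ✗.
  V = {[50], [51=54], [53]}: π^{-1}(V) = {50, 51, 53, 54} ∉ τ ✗.
  V = {[52], [53]}: π^{-1}(V) = {52, 53} ∉ τ ✗.
  V = {[50], [52], [53]}: π^{-1}(V) = {50, 52, 53} ∉ τ ✗.
  V = {[51=54], [52], [53]}: π^{-1}(V) = {51, 52, 53, 54} ∉ τ ✗.
  V = {[50], [51=54], [52], [53]}: π^{-1}(V) = {50, 51, 52, 53, 54} ∈ τ ✓.
Open sets in the quotient: τ_Q = {{}, {[50]}, {[52]}, {[50], [52]}, {[50], [51=54], [52], [53]}} (5 elements).


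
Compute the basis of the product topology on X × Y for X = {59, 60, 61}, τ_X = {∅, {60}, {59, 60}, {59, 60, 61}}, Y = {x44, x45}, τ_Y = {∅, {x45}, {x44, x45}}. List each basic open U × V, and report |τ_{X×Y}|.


Basis B = {∅ × ∅, {60} × {x45}, {59, 60} × {x45}, {60} × {x44, x45}, {59, 60, 61} × {x45}, {59, 60} × {x44, x45}, {59, 60, 61} × {x44, x45}}; |τ_{X×Y}| = 10.

Enumerate products U × V with U ∈ τ_X, V ∈ τ_Y (deduplicated):
  ∅ × ∅ = {} (∅)
  {60} × {x45} = {(60,x45)}
  {59, 60} × {x45} = {(59,x45), (60,x45)}
  {60} × {x44, x45} = {(60,x44), (60,x45)}
  {59, 60, 61} × {x45} = {(59,x45), (60,x45), (61,x45)}
  {59, 60} × {x44, x45} = {(59,x44), (59,x45), (60,x44), (60,x45)}
  {59, 60, 61} × {x44, x45} = {(59,x44), (59,x45), (60,x44), (60,x45), (61,x44), (61,x45)}
These 7 distinct sets form the basis B.
Close under arbitrary unions to get τ_{X×Y}; counting gives |τ_{X×Y}| = 10.


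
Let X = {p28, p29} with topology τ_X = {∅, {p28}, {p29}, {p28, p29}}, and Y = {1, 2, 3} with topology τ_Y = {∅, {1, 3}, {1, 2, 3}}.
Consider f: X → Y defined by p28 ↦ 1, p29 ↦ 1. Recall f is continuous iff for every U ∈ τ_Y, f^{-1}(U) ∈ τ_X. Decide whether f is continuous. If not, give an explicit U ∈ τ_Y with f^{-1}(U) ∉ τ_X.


f IS continuous.

Compute f^{-1}(U) for each U ∈ τ_Y:
  U = ∅: f^{-1}(U) = ∅ ∈ τ_X ✓.
  U = {1, 3}: f^{-1}(U) = {p28, p29} ∈ τ_X ✓.
  U = {1, 2, 3}: f^{-1}(U) = {p28, p29} ∈ τ_X ✓.
Every preimage lies in τ_X, so f IS continuous.


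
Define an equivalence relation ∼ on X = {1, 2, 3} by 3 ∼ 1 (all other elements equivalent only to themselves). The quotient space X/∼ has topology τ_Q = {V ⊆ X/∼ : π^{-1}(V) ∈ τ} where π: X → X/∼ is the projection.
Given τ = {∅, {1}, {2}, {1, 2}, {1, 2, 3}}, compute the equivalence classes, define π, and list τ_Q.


X/∼ = {[1=3], [2]}; |τ_Q| = 3.

Equivalence classes: [1=3], [2].
Quotient map π: X → X/∼ sends 1 ↦ [1=3], 2 ↦ [2], 3 ↦ [1=3].
For each subset V ⊆ X/∼, compute π^{-1}(V) ⊆ X and check whether π^{-1}(V) ∈ τ. V is open in τ_Q iff π^{-1}(V) ∈ τ.
  V = {}: π^{-1}(V) = ∅ ∈ τ ✓.
  V = {[1=3]}: π^{-1}(V) = {1, 3} ∉ τ ✗.
  V = {[2]}: π^{-1}(V) = {2} ∈ τ ✓.
  V = {[1=3], [2]}: π^{-1}(V) = {1, 2, 3} ∈ τ ✓.
Open sets in the quotient: τ_Q = {{}, {[2]}, {[1=3], [2]}} (3 elements).


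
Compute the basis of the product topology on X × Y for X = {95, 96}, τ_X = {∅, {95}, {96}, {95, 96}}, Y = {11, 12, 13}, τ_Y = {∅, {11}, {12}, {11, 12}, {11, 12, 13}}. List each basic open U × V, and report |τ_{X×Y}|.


Basis B = {∅ × ∅, {95} × {11}, {95} × {12}, {96} × {11}, {96} × {12}, {95} × {11, 12}, {95, 96} × {11}, {95, 96} × {12}, {96} × {11, 12}, {95} × {11, 12, 13}, {96} × {11, 12, 13}, {95, 96} × {11, 12}, {95, 96} × {11, 12, 13}}; |τ_{X×Y}| = 25.

Enumerate products U × V with U ∈ τ_X, V ∈ τ_Y (deduplicated):
  ∅ × ∅ = {} (∅)
  {95} × {11} = {(95,11)}
  {95} × {12} = {(95,12)}
  {96} × {11} = {(96,11)}
  {96} × {12} = {(96,12)}
  {95} × {11, 12} = {(95,11), (95,12)}
  {95, 96} × {11} = {(95,11), (96,11)}
  {95, 96} × {12} = {(95,12), (96,12)}
  {96} × {11, 12} = {(96,11), (96,12)}
  {95} × {11, 12, 13} = {(95,11), (95,12), (95,13)}
  {96} × {11, 12, 13} = {(96,11), (96,12), (96,13)}
  {95, 96} × {11, 12} = {(95,11), (95,12), (96,11), (96,12)}
  {95, 96} × {11, 12, 13} = {(95,11), (95,12), (95,13), (96,11), (96,12), (96,13)}
These 13 distinct sets form the basis B.
Close under arbitrary unions to get τ_{X×Y}; counting gives |τ_{X×Y}| = 25.


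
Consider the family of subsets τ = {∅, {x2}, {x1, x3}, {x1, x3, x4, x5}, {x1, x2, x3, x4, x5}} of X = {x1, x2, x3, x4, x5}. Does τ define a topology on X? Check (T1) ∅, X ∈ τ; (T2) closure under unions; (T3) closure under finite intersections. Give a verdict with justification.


τ is NOT a topology on X.

Axiom (T1): ∅ ∈ τ? Yes; X ∈ τ? Yes.
Axiom (T2/T3): check pairwise unions and intersections of members of τ.
Counterexample for (T2): {x2} ∪ {x1, x3} = {x1, x2, x3} ∉ τ. Therefore τ is NOT a topology.


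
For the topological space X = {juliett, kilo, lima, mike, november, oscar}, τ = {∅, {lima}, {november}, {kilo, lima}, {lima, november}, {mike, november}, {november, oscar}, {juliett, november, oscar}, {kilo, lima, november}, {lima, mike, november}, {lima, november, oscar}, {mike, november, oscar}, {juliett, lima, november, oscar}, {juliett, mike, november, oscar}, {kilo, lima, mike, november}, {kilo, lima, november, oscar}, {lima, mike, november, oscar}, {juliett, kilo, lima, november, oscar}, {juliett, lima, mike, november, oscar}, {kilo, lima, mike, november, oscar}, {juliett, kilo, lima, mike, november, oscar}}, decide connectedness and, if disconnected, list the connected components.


(X, τ) is disconnected; components = [{kilo, lima}, {juliett, mike, november, oscar}].

Find clopen sets (U ∈ τ with X ∖ U ∈ τ):
  U = ∅, X ∖ U = {juliett, kilo, lima, mike, november, oscar} — both open, so U is clopen.
  U = {kilo, lima}, X ∖ U = {juliett, mike, november, oscar} — both open, so U is clopen.
  U = {juliett, mike, november, oscar}, X ∖ U = {kilo, lima} — both open, so U is clopen.
  U = {juliett, kilo, lima, mike, november, oscar}, X ∖ U = ∅ — both open, so U is clopen.
Nontrivial clopen(s) exist: e.g. {juliett, mike, november, oscar}. So (X, τ) is disconnected.
Compute connected components by grouping points that agree on all clopens:
  component: {kilo, lima}
  component: {juliett, mike, november, oscar}


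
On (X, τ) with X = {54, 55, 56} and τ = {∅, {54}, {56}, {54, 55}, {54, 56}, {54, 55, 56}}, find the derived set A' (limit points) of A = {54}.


A' = {55}

For each x ∈ X, list the open sets U ∈ τ with x ∈ U, then check whether U ∩ (A ∖ {x}) ≠ ∅ for every such U.
  x = 54: open {54} ∋ x has {54} ∩ (A ∖ {54}) = ∅, so x is NOT a limit point.
  x = 55: opens ∋ x are {54, 55}, {54, 55, 56}; each meets A ∖ {55}, so x IS a limit point.
  x = 56: open {56} ∋ x has {56} ∩ (A ∖ {56}) = ∅, so x is NOT a limit point.
Collecting: A' = {55}.


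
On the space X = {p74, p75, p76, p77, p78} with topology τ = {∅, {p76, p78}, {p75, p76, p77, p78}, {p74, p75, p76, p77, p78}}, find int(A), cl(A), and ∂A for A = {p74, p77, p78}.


int(A) = ∅, cl(A) = {p74, p75, p76, p77, p78}, ∂A = {p74, p75, p76, p77, p78}.

Closed sets in (X, τ) are complements of opens:
  closed(X, τ) = {∅, {p74}, {p74, p75, p77}, {p74, p75, p76, p77, p78}}.
int(A) = ⋃ {U ∈ τ : U ⊆ A}. Opens contained in A: ∅.
Taking the union of these: int(A) = ∅.
cl(A) = ⋂ {C closed : A ⊆ C}. Closed sets containing A: {p74, p75, p76, p77, p78}.
Intersecting these: cl(A) = {p74, p75, p76, p77, p78}.
∂A = cl(A) ∖ int(A) = {p74, p75, p76, p77, p78} ∖ ∅ = {p74, p75, p76, p77, p78}.


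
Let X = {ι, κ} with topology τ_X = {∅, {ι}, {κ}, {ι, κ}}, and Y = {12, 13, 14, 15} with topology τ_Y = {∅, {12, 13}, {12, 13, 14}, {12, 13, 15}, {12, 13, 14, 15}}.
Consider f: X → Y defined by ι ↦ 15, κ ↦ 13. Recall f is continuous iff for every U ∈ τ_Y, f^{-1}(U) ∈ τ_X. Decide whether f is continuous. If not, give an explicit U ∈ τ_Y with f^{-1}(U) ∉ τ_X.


f IS continuous.

Compute f^{-1}(U) for each U ∈ τ_Y:
  U = ∅: f^{-1}(U) = ∅ ∈ τ_X ✓.
  U = {12, 13}: f^{-1}(U) = {κ} ∈ τ_X ✓.
  U = {12, 13, 14}: f^{-1}(U) = {κ} ∈ τ_X ✓.
  U = {12, 13, 15}: f^{-1}(U) = {ι, κ} ∈ τ_X ✓.
  U = {12, 13, 14, 15}: f^{-1}(U) = {ι, κ} ∈ τ_X ✓.
Every preimage lies in τ_X, so f IS continuous.


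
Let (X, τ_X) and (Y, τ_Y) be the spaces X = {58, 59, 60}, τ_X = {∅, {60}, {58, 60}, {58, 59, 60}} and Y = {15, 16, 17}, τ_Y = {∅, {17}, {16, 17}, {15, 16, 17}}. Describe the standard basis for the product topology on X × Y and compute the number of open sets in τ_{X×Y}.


Basis B = {∅ × ∅, {60} × {17}, {58, 60} × {17}, {60} × {16, 17}, {58, 59, 60} × {17}, {60} × {15, 16, 17}, {58, 60} × {16, 17}, {58, 60} × {15, 16, 17}, {58, 59, 60} × {16, 17}, {58, 59, 60} × {15, 16, 17}}; |τ_{X×Y}| = 20.

Enumerate products U × V with U ∈ τ_X, V ∈ τ_Y (deduplicated):
  ∅ × ∅ = {} (∅)
  {60} × {17} = {(60,17)}
  {58, 60} × {17} = {(58,17), (60,17)}
  {60} × {16, 17} = {(60,16), (60,17)}
  {58, 59, 60} × {17} = {(58,17), (59,17), (60,17)}
  {60} × {15, 16, 17} = {(60,15), (60,16), (60,17)}
  {58, 60} × {16, 17} = {(58,16), (58,17), (60,16), (60,17)}
  {58, 60} × {15, 16, 17} = {(58,15), (58,16), (58,17), (60,15), (60,16), (60,17)}
  {58, 59, 60} × {16, 17} = {(58,16), (58,17), (59,16), (59,17), (60,16), (60,17)}
  {58, 59, 60} × {15, 16, 17} = {(58,15), (58,16), (58,17), (59,15), (59,16), (59,17), (60,15), (60,16), (60,17)}
These 10 distinct sets form the basis B.
Close under arbitrary unions to get τ_{X×Y}; counting gives |τ_{X×Y}| = 20.


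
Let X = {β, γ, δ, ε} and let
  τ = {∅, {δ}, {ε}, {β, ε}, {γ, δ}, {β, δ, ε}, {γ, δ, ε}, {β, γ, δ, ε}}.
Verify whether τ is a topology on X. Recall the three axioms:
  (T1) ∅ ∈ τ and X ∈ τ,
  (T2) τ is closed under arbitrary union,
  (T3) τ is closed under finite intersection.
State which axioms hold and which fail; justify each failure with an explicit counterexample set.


τ is NOT a topology on X.

Axiom (T1): ∅ ∈ τ? Yes; X ∈ τ? Yes.
Axiom (T2/T3): check pairwise unions and intersections of members of τ.
Counterexample for (T2): {δ} ∪ {ε} = {δ, ε} ∉ τ. Therefore τ is NOT a topology.


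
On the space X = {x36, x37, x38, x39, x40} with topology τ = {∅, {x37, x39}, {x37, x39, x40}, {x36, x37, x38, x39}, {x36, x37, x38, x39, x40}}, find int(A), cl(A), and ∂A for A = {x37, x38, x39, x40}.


int(A) = {x37, x39, x40}, cl(A) = {x36, x37, x38, x39, x40}, ∂A = {x36, x38}.

Closed sets in (X, τ) are complements of opens:
  closed(X, τ) = {∅, {x40}, {x36, x38}, {x36, x38, x40}, {x36, x37, x38, x39, x40}}.
int(A) = ⋃ {U ∈ τ : U ⊆ A}. Opens contained in A: ∅, {x37, x39}, {x37, x39, x40}.
Taking the union of these: int(A) = {x37, x39, x40}.
cl(A) = ⋂ {C closed : A ⊆ C}. Closed sets containing A: {x36, x37, x38, x39, x40}.
Intersecting these: cl(A) = {x36, x37, x38, x39, x40}.
∂A = cl(A) ∖ int(A) = {x36, x37, x38, x39, x40} ∖ {x37, x39, x40} = {x36, x38}.


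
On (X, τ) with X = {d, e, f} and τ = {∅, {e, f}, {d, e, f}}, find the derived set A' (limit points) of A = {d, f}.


A' = {d, e}

For each x ∈ X, list the open sets U ∈ τ with x ∈ U, then check whether U ∩ (A ∖ {x}) ≠ ∅ for every such U.
  x = d: opens ∋ x are {d, e, f}; each meets A ∖ {d}, so x IS a limit point.
  x = e: opens ∋ x are {e, f}, {d, e, f}; each meets A ∖ {e}, so x IS a limit point.
  x = f: open {e, f} ∋ x has {e, f} ∩ (A ∖ {f}) = ∅, so x is NOT a limit point.
Collecting: A' = {d, e}.


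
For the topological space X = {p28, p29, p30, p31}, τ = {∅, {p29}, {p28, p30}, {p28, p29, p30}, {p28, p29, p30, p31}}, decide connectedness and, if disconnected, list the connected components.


(X, τ) is connected.

Find clopen sets (U ∈ τ with X ∖ U ∈ τ):
  U = ∅, X ∖ U = {p28, p29, p30, p31} — both open, so U is clopen.
  U = {p28, p29, p30, p31}, X ∖ U = ∅ — both open, so U is clopen.
Only trivial clopens (∅ and X) exist, so (X, τ) is connected.
Compute connected components by grouping points that agree on all clopens:
  component: {p28, p29, p30, p31}


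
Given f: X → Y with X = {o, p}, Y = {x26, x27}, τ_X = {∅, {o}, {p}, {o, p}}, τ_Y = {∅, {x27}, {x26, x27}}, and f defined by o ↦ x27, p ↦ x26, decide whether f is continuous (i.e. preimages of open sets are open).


f IS continuous.

Compute f^{-1}(U) for each U ∈ τ_Y:
  U = ∅: f^{-1}(U) = ∅ ∈ τ_X ✓.
  U = {x27}: f^{-1}(U) = {o} ∈ τ_X ✓.
  U = {x26, x27}: f^{-1}(U) = {o, p} ∈ τ_X ✓.
Every preimage lies in τ_X, so f IS continuous.


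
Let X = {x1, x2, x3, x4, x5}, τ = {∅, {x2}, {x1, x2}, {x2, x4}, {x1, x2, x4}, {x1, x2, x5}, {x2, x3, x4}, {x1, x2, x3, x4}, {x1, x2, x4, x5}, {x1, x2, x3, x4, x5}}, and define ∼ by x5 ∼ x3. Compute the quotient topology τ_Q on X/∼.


X/∼ = {[x1], [x2], [x3=x5], [x4]}; |τ_Q| = 6.

Equivalence classes: [x1], [x2], [x3=x5], [x4].
Quotient map π: X → X/∼ sends x1 ↦ [x1], x2 ↦ [x2], x3 ↦ [x3=x5], x4 ↦ [x4], x5 ↦ [x3=x5].
For each subset V ⊆ X/∼, compute π^{-1}(V) ⊆ X and check whether π^{-1}(V) ∈ τ. V is open in τ_Q iff π^{-1}(V) ∈ τ.
  V = {}: π^{-1}(V) = ∅ ∈ τ ✓.
  V = {[x1]}: π^{-1}(V) = {x1} ∉ τ ✗.
  V = {[x2]}: π^{-1}(V) = {x2} ∈ τ ✓.
  V = {[x1], [x2]}: π^{-1}(V) = {x1, x2} ∈ τ ✓.
  V = {[x3=x5]}: π^{-1}(V) = {x3, x5} ∉ τ ✗.
  V = {[x1], [x3=x5]}: π^{-1}(V) = {x1, x3, x5} ∉ τ ✗.
  V = {[x2], [x3=x5]}: π^{-1}(V) = {x2, x3, x5} ∉ τ ✗.
  V = {[x1], [x2], [x3=x5]}: π^{-1}(V) = {x1, x2, x3, x5} ∉ τ ✗.
  V = {[x4]}: π^{-1}(V) = {x4} ∉ τ ✗.
  V = {[x1], [x4]}: π^{-1}(V) = {x1, x4} ∉ τ ✗.
  V = {[x2], [x4]}: π^{-1}(V) = {x2, x4} ∈ τ ✓.
  V = {[x1], [x2], [x4]}: π^{-1}(V) = {x1, x2, x4} ∈ τ ✓.
  V = {[x3=x5], [x4]}: π^{-1}(V) = {x3, x4, x5} ∉ τ ✗.
  V = {[x1], [x3=x5], [x4]}: π^{-1}(V) = {x1, x3, x4, x5} ∉ τ ✗.
  V = {[x2], [x3=x5], [x4]}: π^{-1}(V) = {x2, x3, x4, x5} ∉ τ ✗.
  V = {[x1], [x2], [x3=x5], [x4]}: π^{-1}(V) = {x1, x2, x3, x4, x5} ∈ τ ✓.
Open sets in the quotient: τ_Q = {{}, {[x2]}, {[x1], [x2]}, {[x2], [x4]}, {[x1], [x2], [x4]}, {[x1], [x2], [x3=x5], [x4]}} (6 elements).


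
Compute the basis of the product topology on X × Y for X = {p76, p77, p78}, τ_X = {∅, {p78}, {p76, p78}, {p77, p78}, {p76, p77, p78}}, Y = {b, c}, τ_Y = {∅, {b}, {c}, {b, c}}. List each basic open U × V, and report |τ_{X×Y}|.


Basis B = {∅ × ∅, {p78} × {b}, {p78} × {c}, {p76, p78} × {b}, {p76, p78} × {c}, {p77, p78} × {b}, {p77, p78} × {c}, {p78} × {b, c}, {p76, p77, p78} × {b}, {p76, p77, p78} × {c}, {p76, p78} × {b, c}, {p77, p78} × {b, c}, {p76, p77, p78} × {b, c}}; |τ_{X×Y}| = 25.

Enumerate products U × V with U ∈ τ_X, V ∈ τ_Y (deduplicated):
  ∅ × ∅ = {} (∅)
  {p78} × {b} = {(p78,b)}
  {p78} × {c} = {(p78,c)}
  {p76, p78} × {b} = {(p76,b), (p78,b)}
  {p76, p78} × {c} = {(p76,c), (p78,c)}
  {p77, p78} × {b} = {(p77,b), (p78,b)}
  {p77, p78} × {c} = {(p77,c), (p78,c)}
  {p78} × {b, c} = {(p78,b), (p78,c)}
  {p76, p77, p78} × {b} = {(p76,b), (p77,b), (p78,b)}
  {p76, p77, p78} × {c} = {(p76,c), (p77,c), (p78,c)}
  {p76, p78} × {b, c} = {(p76,b), (p76,c), (p78,b), (p78,c)}
  {p77, p78} × {b, c} = {(p77,b), (p77,c), (p78,b), (p78,c)}
  {p76, p77, p78} × {b, c} = {(p76,b), (p76,c), (p77,b), (p77,c), (p78,b), (p78,c)}
These 13 distinct sets form the basis B.
Close under arbitrary unions to get τ_{X×Y}; counting gives |τ_{X×Y}| = 25.


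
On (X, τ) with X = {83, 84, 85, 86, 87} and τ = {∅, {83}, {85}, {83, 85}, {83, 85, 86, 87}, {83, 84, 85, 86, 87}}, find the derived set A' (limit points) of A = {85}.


A' = {84, 86, 87}

For each x ∈ X, list the open sets U ∈ τ with x ∈ U, then check whether U ∩ (A ∖ {x}) ≠ ∅ for every such U.
  x = 83: open {83} ∋ x has {83} ∩ (A ∖ {83}) = ∅, so x is NOT a limit point.
  x = 84: opens ∋ x are {83, 84, 85, 86, 87}; each meets A ∖ {84}, so x IS a limit point.
  x = 85: open {85} ∋ x has {85} ∩ (A ∖ {85}) = ∅, so x is NOT a limit point.
  x = 86: opens ∋ x are {83, 85, 86, 87}, {83, 84, 85, 86, 87}; each meets A ∖ {86}, so x IS a limit point.
  x = 87: opens ∋ x are {83, 85, 86, 87}, {83, 84, 85, 86, 87}; each meets A ∖ {87}, so x IS a limit point.
Collecting: A' = {84, 86, 87}.


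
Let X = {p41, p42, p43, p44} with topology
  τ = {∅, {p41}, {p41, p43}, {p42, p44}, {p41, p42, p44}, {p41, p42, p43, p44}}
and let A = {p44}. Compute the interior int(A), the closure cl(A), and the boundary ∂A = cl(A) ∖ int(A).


int(A) = ∅, cl(A) = {p42, p44}, ∂A = {p42, p44}.

Closed sets in (X, τ) are complements of opens:
  closed(X, τ) = {∅, {p43}, {p41, p43}, {p42, p44}, {p42, p43, p44}, {p41, p42, p43, p44}}.
int(A) = ⋃ {U ∈ τ : U ⊆ A}. Opens contained in A: ∅.
Taking the union of these: int(A) = ∅.
cl(A) = ⋂ {C closed : A ⊆ C}. Closed sets containing A: {p42, p44}, {p42, p43, p44}, {p41, p42, p43, p44}.
Intersecting these: cl(A) = {p42, p44}.
∂A = cl(A) ∖ int(A) = {p42, p44} ∖ ∅ = {p42, p44}.


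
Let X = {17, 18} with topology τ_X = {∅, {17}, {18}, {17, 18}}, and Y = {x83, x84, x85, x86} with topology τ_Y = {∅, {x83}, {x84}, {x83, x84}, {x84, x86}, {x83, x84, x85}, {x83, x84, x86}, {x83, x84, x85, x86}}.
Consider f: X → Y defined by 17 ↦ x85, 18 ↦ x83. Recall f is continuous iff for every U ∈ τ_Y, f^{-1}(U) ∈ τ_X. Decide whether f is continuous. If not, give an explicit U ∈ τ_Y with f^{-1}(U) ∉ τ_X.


f IS continuous.

Compute f^{-1}(U) for each U ∈ τ_Y:
  U = ∅: f^{-1}(U) = ∅ ∈ τ_X ✓.
  U = {x83}: f^{-1}(U) = {18} ∈ τ_X ✓.
  U = {x84}: f^{-1}(U) = ∅ ∈ τ_X ✓.
  U = {x83, x84}: f^{-1}(U) = {18} ∈ τ_X ✓.
  U = {x84, x86}: f^{-1}(U) = ∅ ∈ τ_X ✓.
  U = {x83, x84, x85}: f^{-1}(U) = {17, 18} ∈ τ_X ✓.
  U = {x83, x84, x86}: f^{-1}(U) = {18} ∈ τ_X ✓.
  U = {x83, x84, x85, x86}: f^{-1}(U) = {17, 18} ∈ τ_X ✓.
Every preimage lies in τ_X, so f IS continuous.


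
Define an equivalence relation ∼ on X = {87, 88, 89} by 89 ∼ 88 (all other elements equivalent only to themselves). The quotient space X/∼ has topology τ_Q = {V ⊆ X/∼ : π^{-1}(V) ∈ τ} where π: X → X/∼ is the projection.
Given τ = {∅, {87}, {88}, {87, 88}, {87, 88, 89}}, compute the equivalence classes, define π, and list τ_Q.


X/∼ = {[87], [88=89]}; |τ_Q| = 3.

Equivalence classes: [87], [88=89].
Quotient map π: X → X/∼ sends 87 ↦ [87], 88 ↦ [88=89], 89 ↦ [88=89].
For each subset V ⊆ X/∼, compute π^{-1}(V) ⊆ X and check whether π^{-1}(V) ∈ τ. V is open in τ_Q iff π^{-1}(V) ∈ τ.
  V = {}: π^{-1}(V) = ∅ ∈ τ ✓.
  V = {[87]}: π^{-1}(V) = {87} ∈ τ ✓.
  V = {[88=89]}: π^{-1}(V) = {88, 89} ∉ τ ✗.
  V = {[87], [88=89]}: π^{-1}(V) = {87, 88, 89} ∈ τ ✓.
Open sets in the quotient: τ_Q = {{}, {[87]}, {[87], [88=89]}} (3 elements).


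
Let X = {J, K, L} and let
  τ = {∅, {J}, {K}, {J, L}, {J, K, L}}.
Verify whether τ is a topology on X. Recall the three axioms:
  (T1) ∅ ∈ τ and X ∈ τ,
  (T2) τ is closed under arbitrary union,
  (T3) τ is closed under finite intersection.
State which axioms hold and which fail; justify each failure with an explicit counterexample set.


τ is NOT a topology on X.

Axiom (T1): ∅ ∈ τ? Yes; X ∈ τ? Yes.
Axiom (T2/T3): check pairwise unions and intersections of members of τ.
Counterexample for (T2): {J} ∪ {K} = {J, K} ∉ τ. Therefore τ is NOT a topology.


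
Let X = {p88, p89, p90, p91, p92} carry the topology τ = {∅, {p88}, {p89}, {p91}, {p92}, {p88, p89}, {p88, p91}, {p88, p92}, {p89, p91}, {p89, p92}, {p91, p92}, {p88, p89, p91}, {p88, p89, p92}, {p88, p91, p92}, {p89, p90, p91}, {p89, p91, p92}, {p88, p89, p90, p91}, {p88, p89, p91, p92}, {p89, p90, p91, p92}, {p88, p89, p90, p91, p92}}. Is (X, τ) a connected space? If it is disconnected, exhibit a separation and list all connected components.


(X, τ) is disconnected; components = [{p88}, {p92}, {p89, p90, p91}].

Find clopen sets (U ∈ τ with X ∖ U ∈ τ):
  U = ∅, X ∖ U = {p88, p89, p90, p91, p92} — both open, so U is clopen.
  U = {p88}, X ∖ U = {p89, p90, p91, p92} — both open, so U is clopen.
  U = {p92}, X ∖ U = {p88, p89, p90, p91} — both open, so U is clopen.
  U = {p88, p92}, X ∖ U = {p89, p90, p91} — both open, so U is clopen.
  U = {p89, p90, p91}, X ∖ U = {p88, p92} — both open, so U is clopen.
  U = {p88, p89, p90, p91}, X ∖ U = {p92} — both open, so U is clopen.
  U = {p89, p90, p91, p92}, X ∖ U = {p88} — both open, so U is clopen.
  U = {p88, p89, p90, p91, p92}, X ∖ U = ∅ — both open, so U is clopen.
Nontrivial clopen(s) exist: e.g. {p89, p90, p91}. So (X, τ) is disconnected.
Compute connected components by grouping points that agree on all clopens:
  component: {p88}
  component: {p92}
  component: {p89, p90, p91}


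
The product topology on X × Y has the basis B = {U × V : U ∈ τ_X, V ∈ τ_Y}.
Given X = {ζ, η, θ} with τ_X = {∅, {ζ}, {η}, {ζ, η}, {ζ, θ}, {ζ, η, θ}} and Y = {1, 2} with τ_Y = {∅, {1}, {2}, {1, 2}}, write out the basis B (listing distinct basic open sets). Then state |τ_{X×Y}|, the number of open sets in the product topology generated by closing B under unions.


Basis B = {∅ × ∅, {ζ} × {1}, {ζ} × {2}, {η} × {1}, {η} × {2}, {ζ} × {1, 2}, {ζ, η} × {1}, {ζ, θ} × {1}, {ζ, η} × {2}, {ζ, θ} × {2}, {η} × {1, 2}, {ζ, η, θ} × {1}, {ζ, η, θ} × {2}, {ζ, η} × {1, 2}, {ζ, θ} × {1, 2}, {ζ, η, θ} × {1, 2}}; |τ_{X×Y}| = 36.

Enumerate products U × V with U ∈ τ_X, V ∈ τ_Y (deduplicated):
  ∅ × ∅ = {} (∅)
  {ζ} × {1} = {(ζ,1)}
  {ζ} × {2} = {(ζ,2)}
  {η} × {1} = {(η,1)}
  {η} × {2} = {(η,2)}
  {ζ} × {1, 2} = {(ζ,1), (ζ,2)}
  {ζ, η} × {1} = {(ζ,1), (η,1)}
  {ζ, θ} × {1} = {(ζ,1), (θ,1)}
  {ζ, η} × {2} = {(ζ,2), (η,2)}
  {ζ, θ} × {2} = {(ζ,2), (θ,2)}
  {η} × {1, 2} = {(η,1), (η,2)}
  {ζ, η, θ} × {1} = {(ζ,1), (η,1), (θ,1)}
  {ζ, η, θ} × {2} = {(ζ,2), (η,2), (θ,2)}
  {ζ, η} × {1, 2} = {(ζ,1), (ζ,2), (η,1), (η,2)}
  {ζ, θ} × {1, 2} = {(ζ,1), (ζ,2), (θ,1), (θ,2)}
  {ζ, η, θ} × {1, 2} = {(ζ,1), (ζ,2), (η,1), (η,2), (θ,1), (θ,2)}
These 16 distinct sets form the basis B.
Close under arbitrary unions to get τ_{X×Y}; counting gives |τ_{X×Y}| = 36.


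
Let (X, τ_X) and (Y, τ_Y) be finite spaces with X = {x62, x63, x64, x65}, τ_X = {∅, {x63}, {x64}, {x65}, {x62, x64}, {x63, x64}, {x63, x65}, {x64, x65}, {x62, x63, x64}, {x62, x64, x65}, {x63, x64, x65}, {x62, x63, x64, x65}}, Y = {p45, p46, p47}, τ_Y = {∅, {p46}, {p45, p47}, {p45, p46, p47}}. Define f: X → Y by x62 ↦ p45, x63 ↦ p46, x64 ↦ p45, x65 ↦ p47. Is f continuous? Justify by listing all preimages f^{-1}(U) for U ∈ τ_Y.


f IS continuous.

Compute f^{-1}(U) for each U ∈ τ_Y:
  U = ∅: f^{-1}(U) = ∅ ∈ τ_X ✓.
  U = {p46}: f^{-1}(U) = {x63} ∈ τ_X ✓.
  U = {p45, p47}: f^{-1}(U) = {x62, x64, x65} ∈ τ_X ✓.
  U = {p45, p46, p47}: f^{-1}(U) = {x62, x63, x64, x65} ∈ τ_X ✓.
Every preimage lies in τ_X, so f IS continuous.


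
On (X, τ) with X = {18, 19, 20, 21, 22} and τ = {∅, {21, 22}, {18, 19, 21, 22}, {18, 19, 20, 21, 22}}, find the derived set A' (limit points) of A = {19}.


A' = {18, 20}

For each x ∈ X, list the open sets U ∈ τ with x ∈ U, then check whether U ∩ (A ∖ {x}) ≠ ∅ for every such U.
  x = 18: opens ∋ x are {18, 19, 21, 22}, {18, 19, 20, 21, 22}; each meets A ∖ {18}, so x IS a limit point.
  x = 19: open {18, 19, 21, 22} ∋ x has {18, 19, 21, 22} ∩ (A ∖ {19}) = ∅, so x is NOT a limit point.
  x = 20: opens ∋ x are {18, 19, 20, 21, 22}; each meets A ∖ {20}, so x IS a limit point.
  x = 21: open {21, 22} ∋ x has {21, 22} ∩ (A ∖ {21}) = ∅, so x is NOT a limit point.
  x = 22: open {21, 22} ∋ x has {21, 22} ∩ (A ∖ {22}) = ∅, so x is NOT a limit point.
Collecting: A' = {18, 20}.


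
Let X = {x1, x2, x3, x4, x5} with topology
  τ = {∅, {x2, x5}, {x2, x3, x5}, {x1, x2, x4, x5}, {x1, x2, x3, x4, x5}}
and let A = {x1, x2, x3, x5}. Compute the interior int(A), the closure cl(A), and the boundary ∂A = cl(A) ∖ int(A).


int(A) = {x2, x3, x5}, cl(A) = {x1, x2, x3, x4, x5}, ∂A = {x1, x4}.

Closed sets in (X, τ) are complements of opens:
  closed(X, τ) = {∅, {x3}, {x1, x4}, {x1, x3, x4}, {x1, x2, x3, x4, x5}}.
int(A) = ⋃ {U ∈ τ : U ⊆ A}. Opens contained in A: ∅, {x2, x5}, {x2, x3, x5}.
Taking the union of these: int(A) = {x2, x3, x5}.
cl(A) = ⋂ {C closed : A ⊆ C}. Closed sets containing A: {x1, x2, x3, x4, x5}.
Intersecting these: cl(A) = {x1, x2, x3, x4, x5}.
∂A = cl(A) ∖ int(A) = {x1, x2, x3, x4, x5} ∖ {x2, x3, x5} = {x1, x4}.


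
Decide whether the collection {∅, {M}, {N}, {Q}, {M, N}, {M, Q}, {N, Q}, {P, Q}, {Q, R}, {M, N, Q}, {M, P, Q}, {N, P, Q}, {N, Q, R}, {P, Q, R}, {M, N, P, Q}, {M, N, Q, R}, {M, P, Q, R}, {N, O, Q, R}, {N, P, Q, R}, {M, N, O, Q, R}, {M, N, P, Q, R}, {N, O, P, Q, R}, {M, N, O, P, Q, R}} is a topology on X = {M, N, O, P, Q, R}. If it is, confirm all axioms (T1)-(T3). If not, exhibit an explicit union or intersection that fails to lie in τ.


τ is NOT a topology on X.

Axiom (T1): ∅ ∈ τ? Yes; X ∈ τ? Yes.
Axiom (T2/T3): check pairwise unions and intersections of members of τ.
Counterexample for (T2): {M} ∪ {Q, R} = {M, Q, R} ∉ τ. Therefore τ is NOT a topology.


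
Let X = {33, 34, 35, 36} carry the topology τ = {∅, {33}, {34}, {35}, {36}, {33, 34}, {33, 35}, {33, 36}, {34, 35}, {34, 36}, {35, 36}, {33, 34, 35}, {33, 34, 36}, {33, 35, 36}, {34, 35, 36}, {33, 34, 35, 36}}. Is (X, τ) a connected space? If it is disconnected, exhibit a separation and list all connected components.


(X, τ) is disconnected; components = [{33}, {34}, {35}, {36}].

Find clopen sets (U ∈ τ with X ∖ U ∈ τ):
  U = ∅, X ∖ U = {33, 34, 35, 36} — both open, so U is clopen.
  U = {33}, X ∖ U = {34, 35, 36} — both open, so U is clopen.
  U = {34}, X ∖ U = {33, 35, 36} — both open, so U is clopen.
  U = {35}, X ∖ U = {33, 34, 36} — both open, so U is clopen.
  U = {36}, X ∖ U = {33, 34, 35} — both open, so U is clopen.
  U = {33, 34}, X ∖ U = {35, 36} — both open, so U is clopen.
  U = {33, 35}, X ∖ U = {34, 36} — both open, so U is clopen.
  U = {33, 36}, X ∖ U = {34, 35} — both open, so U is clopen.
  U = {34, 35}, X ∖ U = {33, 36} — both open, so U is clopen.
  U = {34, 36}, X ∖ U = {33, 35} — both open, so U is clopen.
  U = {35, 36}, X ∖ U = {33, 34} — both open, so U is clopen.
  U = {33, 34, 35}, X ∖ U = {36} — both open, so U is clopen.
  U = {33, 34, 36}, X ∖ U = {35} — both open, so U is clopen.
  U = {33, 35, 36}, X ∖ U = {34} — both open, so U is clopen.
  U = {34, 35, 36}, X ∖ U = {33} — both open, so U is clopen.
  U = {33, 34, 35, 36}, X ∖ U = ∅ — both open, so U is clopen.
Nontrivial clopen(s) exist: e.g. {33}. So (X, τ) is disconnected.
Compute connected components by grouping points that agree on all clopens:
  component: {33}
  component: {34}
  component: {35}
  component: {36}
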